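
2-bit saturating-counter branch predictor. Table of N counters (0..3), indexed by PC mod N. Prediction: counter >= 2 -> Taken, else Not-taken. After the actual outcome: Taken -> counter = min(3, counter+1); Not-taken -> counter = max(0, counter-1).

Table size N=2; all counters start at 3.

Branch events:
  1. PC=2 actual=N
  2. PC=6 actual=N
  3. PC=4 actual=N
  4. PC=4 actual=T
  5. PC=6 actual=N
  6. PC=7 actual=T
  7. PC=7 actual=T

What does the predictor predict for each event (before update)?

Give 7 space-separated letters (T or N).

Ev 1: PC=2 idx=0 pred=T actual=N -> ctr[0]=2
Ev 2: PC=6 idx=0 pred=T actual=N -> ctr[0]=1
Ev 3: PC=4 idx=0 pred=N actual=N -> ctr[0]=0
Ev 4: PC=4 idx=0 pred=N actual=T -> ctr[0]=1
Ev 5: PC=6 idx=0 pred=N actual=N -> ctr[0]=0
Ev 6: PC=7 idx=1 pred=T actual=T -> ctr[1]=3
Ev 7: PC=7 idx=1 pred=T actual=T -> ctr[1]=3

Answer: T T N N N T T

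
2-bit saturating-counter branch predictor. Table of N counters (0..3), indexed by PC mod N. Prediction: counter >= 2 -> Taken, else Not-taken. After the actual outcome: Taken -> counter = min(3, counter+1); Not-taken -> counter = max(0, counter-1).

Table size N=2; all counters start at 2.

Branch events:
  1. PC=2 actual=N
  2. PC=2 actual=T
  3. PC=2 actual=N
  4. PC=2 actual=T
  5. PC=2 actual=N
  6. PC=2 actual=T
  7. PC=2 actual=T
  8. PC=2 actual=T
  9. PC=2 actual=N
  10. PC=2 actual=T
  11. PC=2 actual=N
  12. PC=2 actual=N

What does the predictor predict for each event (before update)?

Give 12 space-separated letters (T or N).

Ev 1: PC=2 idx=0 pred=T actual=N -> ctr[0]=1
Ev 2: PC=2 idx=0 pred=N actual=T -> ctr[0]=2
Ev 3: PC=2 idx=0 pred=T actual=N -> ctr[0]=1
Ev 4: PC=2 idx=0 pred=N actual=T -> ctr[0]=2
Ev 5: PC=2 idx=0 pred=T actual=N -> ctr[0]=1
Ev 6: PC=2 idx=0 pred=N actual=T -> ctr[0]=2
Ev 7: PC=2 idx=0 pred=T actual=T -> ctr[0]=3
Ev 8: PC=2 idx=0 pred=T actual=T -> ctr[0]=3
Ev 9: PC=2 idx=0 pred=T actual=N -> ctr[0]=2
Ev 10: PC=2 idx=0 pred=T actual=T -> ctr[0]=3
Ev 11: PC=2 idx=0 pred=T actual=N -> ctr[0]=2
Ev 12: PC=2 idx=0 pred=T actual=N -> ctr[0]=1

Answer: T N T N T N T T T T T T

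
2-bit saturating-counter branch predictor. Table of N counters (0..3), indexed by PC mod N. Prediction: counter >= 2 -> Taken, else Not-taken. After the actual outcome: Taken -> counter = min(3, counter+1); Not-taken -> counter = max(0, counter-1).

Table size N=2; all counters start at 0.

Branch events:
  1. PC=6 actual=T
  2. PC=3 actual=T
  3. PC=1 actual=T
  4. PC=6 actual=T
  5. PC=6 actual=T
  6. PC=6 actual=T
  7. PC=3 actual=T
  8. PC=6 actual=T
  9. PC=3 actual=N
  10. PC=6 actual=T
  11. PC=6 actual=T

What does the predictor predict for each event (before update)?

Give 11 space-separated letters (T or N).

Answer: N N N N T T T T T T T

Derivation:
Ev 1: PC=6 idx=0 pred=N actual=T -> ctr[0]=1
Ev 2: PC=3 idx=1 pred=N actual=T -> ctr[1]=1
Ev 3: PC=1 idx=1 pred=N actual=T -> ctr[1]=2
Ev 4: PC=6 idx=0 pred=N actual=T -> ctr[0]=2
Ev 5: PC=6 idx=0 pred=T actual=T -> ctr[0]=3
Ev 6: PC=6 idx=0 pred=T actual=T -> ctr[0]=3
Ev 7: PC=3 idx=1 pred=T actual=T -> ctr[1]=3
Ev 8: PC=6 idx=0 pred=T actual=T -> ctr[0]=3
Ev 9: PC=3 idx=1 pred=T actual=N -> ctr[1]=2
Ev 10: PC=6 idx=0 pred=T actual=T -> ctr[0]=3
Ev 11: PC=6 idx=0 pred=T actual=T -> ctr[0]=3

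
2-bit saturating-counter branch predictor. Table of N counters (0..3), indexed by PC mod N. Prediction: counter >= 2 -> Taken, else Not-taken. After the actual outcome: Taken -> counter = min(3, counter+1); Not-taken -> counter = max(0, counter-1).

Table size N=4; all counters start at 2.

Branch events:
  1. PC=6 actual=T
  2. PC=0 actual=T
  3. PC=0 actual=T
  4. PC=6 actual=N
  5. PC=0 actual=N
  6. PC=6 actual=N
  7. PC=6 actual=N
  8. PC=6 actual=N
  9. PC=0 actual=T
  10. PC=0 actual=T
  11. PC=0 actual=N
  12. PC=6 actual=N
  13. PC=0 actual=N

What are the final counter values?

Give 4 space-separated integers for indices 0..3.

Ev 1: PC=6 idx=2 pred=T actual=T -> ctr[2]=3
Ev 2: PC=0 idx=0 pred=T actual=T -> ctr[0]=3
Ev 3: PC=0 idx=0 pred=T actual=T -> ctr[0]=3
Ev 4: PC=6 idx=2 pred=T actual=N -> ctr[2]=2
Ev 5: PC=0 idx=0 pred=T actual=N -> ctr[0]=2
Ev 6: PC=6 idx=2 pred=T actual=N -> ctr[2]=1
Ev 7: PC=6 idx=2 pred=N actual=N -> ctr[2]=0
Ev 8: PC=6 idx=2 pred=N actual=N -> ctr[2]=0
Ev 9: PC=0 idx=0 pred=T actual=T -> ctr[0]=3
Ev 10: PC=0 idx=0 pred=T actual=T -> ctr[0]=3
Ev 11: PC=0 idx=0 pred=T actual=N -> ctr[0]=2
Ev 12: PC=6 idx=2 pred=N actual=N -> ctr[2]=0
Ev 13: PC=0 idx=0 pred=T actual=N -> ctr[0]=1

Answer: 1 2 0 2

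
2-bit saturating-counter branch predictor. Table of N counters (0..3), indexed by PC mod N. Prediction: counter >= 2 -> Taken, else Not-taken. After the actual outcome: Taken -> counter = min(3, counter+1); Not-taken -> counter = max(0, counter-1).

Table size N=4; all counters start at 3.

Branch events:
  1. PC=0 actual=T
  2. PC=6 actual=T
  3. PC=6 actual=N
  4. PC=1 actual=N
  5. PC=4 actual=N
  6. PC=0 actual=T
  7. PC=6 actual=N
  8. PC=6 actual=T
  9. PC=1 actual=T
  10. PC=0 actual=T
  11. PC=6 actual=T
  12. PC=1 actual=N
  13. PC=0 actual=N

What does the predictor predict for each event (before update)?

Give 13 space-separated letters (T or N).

Ev 1: PC=0 idx=0 pred=T actual=T -> ctr[0]=3
Ev 2: PC=6 idx=2 pred=T actual=T -> ctr[2]=3
Ev 3: PC=6 idx=2 pred=T actual=N -> ctr[2]=2
Ev 4: PC=1 idx=1 pred=T actual=N -> ctr[1]=2
Ev 5: PC=4 idx=0 pred=T actual=N -> ctr[0]=2
Ev 6: PC=0 idx=0 pred=T actual=T -> ctr[0]=3
Ev 7: PC=6 idx=2 pred=T actual=N -> ctr[2]=1
Ev 8: PC=6 idx=2 pred=N actual=T -> ctr[2]=2
Ev 9: PC=1 idx=1 pred=T actual=T -> ctr[1]=3
Ev 10: PC=0 idx=0 pred=T actual=T -> ctr[0]=3
Ev 11: PC=6 idx=2 pred=T actual=T -> ctr[2]=3
Ev 12: PC=1 idx=1 pred=T actual=N -> ctr[1]=2
Ev 13: PC=0 idx=0 pred=T actual=N -> ctr[0]=2

Answer: T T T T T T T N T T T T T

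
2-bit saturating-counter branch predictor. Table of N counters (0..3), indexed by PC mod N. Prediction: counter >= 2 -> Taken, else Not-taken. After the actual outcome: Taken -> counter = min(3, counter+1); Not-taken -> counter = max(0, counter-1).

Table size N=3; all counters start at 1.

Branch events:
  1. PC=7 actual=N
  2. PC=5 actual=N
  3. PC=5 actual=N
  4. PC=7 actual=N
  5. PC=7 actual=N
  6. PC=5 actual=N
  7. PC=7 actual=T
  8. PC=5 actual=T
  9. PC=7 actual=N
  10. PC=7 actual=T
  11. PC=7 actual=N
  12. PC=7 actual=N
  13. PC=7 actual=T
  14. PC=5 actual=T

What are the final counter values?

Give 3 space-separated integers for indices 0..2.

Answer: 1 1 2

Derivation:
Ev 1: PC=7 idx=1 pred=N actual=N -> ctr[1]=0
Ev 2: PC=5 idx=2 pred=N actual=N -> ctr[2]=0
Ev 3: PC=5 idx=2 pred=N actual=N -> ctr[2]=0
Ev 4: PC=7 idx=1 pred=N actual=N -> ctr[1]=0
Ev 5: PC=7 idx=1 pred=N actual=N -> ctr[1]=0
Ev 6: PC=5 idx=2 pred=N actual=N -> ctr[2]=0
Ev 7: PC=7 idx=1 pred=N actual=T -> ctr[1]=1
Ev 8: PC=5 idx=2 pred=N actual=T -> ctr[2]=1
Ev 9: PC=7 idx=1 pred=N actual=N -> ctr[1]=0
Ev 10: PC=7 idx=1 pred=N actual=T -> ctr[1]=1
Ev 11: PC=7 idx=1 pred=N actual=N -> ctr[1]=0
Ev 12: PC=7 idx=1 pred=N actual=N -> ctr[1]=0
Ev 13: PC=7 idx=1 pred=N actual=T -> ctr[1]=1
Ev 14: PC=5 idx=2 pred=N actual=T -> ctr[2]=2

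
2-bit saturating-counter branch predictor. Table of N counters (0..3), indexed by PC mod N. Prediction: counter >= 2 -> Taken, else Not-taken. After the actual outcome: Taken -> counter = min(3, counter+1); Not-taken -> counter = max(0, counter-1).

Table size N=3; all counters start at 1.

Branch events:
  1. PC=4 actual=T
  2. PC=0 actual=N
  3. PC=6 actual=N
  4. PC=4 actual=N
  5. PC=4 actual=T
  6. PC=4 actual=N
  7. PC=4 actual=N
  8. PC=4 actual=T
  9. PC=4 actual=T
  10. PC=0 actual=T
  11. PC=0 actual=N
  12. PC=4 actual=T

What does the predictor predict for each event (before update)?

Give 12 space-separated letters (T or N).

Ev 1: PC=4 idx=1 pred=N actual=T -> ctr[1]=2
Ev 2: PC=0 idx=0 pred=N actual=N -> ctr[0]=0
Ev 3: PC=6 idx=0 pred=N actual=N -> ctr[0]=0
Ev 4: PC=4 idx=1 pred=T actual=N -> ctr[1]=1
Ev 5: PC=4 idx=1 pred=N actual=T -> ctr[1]=2
Ev 6: PC=4 idx=1 pred=T actual=N -> ctr[1]=1
Ev 7: PC=4 idx=1 pred=N actual=N -> ctr[1]=0
Ev 8: PC=4 idx=1 pred=N actual=T -> ctr[1]=1
Ev 9: PC=4 idx=1 pred=N actual=T -> ctr[1]=2
Ev 10: PC=0 idx=0 pred=N actual=T -> ctr[0]=1
Ev 11: PC=0 idx=0 pred=N actual=N -> ctr[0]=0
Ev 12: PC=4 idx=1 pred=T actual=T -> ctr[1]=3

Answer: N N N T N T N N N N N T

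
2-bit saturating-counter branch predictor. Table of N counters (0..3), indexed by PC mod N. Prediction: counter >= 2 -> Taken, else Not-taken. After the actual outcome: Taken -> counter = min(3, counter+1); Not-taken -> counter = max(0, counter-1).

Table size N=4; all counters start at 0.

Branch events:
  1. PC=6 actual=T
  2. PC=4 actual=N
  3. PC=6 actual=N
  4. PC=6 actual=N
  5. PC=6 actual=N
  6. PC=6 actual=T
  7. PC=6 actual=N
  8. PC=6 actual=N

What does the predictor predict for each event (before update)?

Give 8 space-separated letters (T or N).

Answer: N N N N N N N N

Derivation:
Ev 1: PC=6 idx=2 pred=N actual=T -> ctr[2]=1
Ev 2: PC=4 idx=0 pred=N actual=N -> ctr[0]=0
Ev 3: PC=6 idx=2 pred=N actual=N -> ctr[2]=0
Ev 4: PC=6 idx=2 pred=N actual=N -> ctr[2]=0
Ev 5: PC=6 idx=2 pred=N actual=N -> ctr[2]=0
Ev 6: PC=6 idx=2 pred=N actual=T -> ctr[2]=1
Ev 7: PC=6 idx=2 pred=N actual=N -> ctr[2]=0
Ev 8: PC=6 idx=2 pred=N actual=N -> ctr[2]=0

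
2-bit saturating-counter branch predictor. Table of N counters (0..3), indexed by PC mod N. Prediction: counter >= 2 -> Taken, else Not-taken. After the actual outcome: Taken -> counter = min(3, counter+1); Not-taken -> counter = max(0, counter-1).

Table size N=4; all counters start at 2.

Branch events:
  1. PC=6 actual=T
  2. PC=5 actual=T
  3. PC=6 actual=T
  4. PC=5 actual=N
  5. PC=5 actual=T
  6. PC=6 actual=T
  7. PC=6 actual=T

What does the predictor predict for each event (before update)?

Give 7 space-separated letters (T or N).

Ev 1: PC=6 idx=2 pred=T actual=T -> ctr[2]=3
Ev 2: PC=5 idx=1 pred=T actual=T -> ctr[1]=3
Ev 3: PC=6 idx=2 pred=T actual=T -> ctr[2]=3
Ev 4: PC=5 idx=1 pred=T actual=N -> ctr[1]=2
Ev 5: PC=5 idx=1 pred=T actual=T -> ctr[1]=3
Ev 6: PC=6 idx=2 pred=T actual=T -> ctr[2]=3
Ev 7: PC=6 idx=2 pred=T actual=T -> ctr[2]=3

Answer: T T T T T T T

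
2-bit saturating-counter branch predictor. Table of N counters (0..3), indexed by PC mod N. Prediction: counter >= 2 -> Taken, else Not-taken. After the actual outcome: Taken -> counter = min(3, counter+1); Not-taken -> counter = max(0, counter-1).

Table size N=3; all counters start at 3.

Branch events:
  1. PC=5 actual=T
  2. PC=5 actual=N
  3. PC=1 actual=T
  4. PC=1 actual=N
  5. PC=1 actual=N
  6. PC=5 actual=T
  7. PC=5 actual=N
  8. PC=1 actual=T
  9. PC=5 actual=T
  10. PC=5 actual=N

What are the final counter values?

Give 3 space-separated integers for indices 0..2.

Ev 1: PC=5 idx=2 pred=T actual=T -> ctr[2]=3
Ev 2: PC=5 idx=2 pred=T actual=N -> ctr[2]=2
Ev 3: PC=1 idx=1 pred=T actual=T -> ctr[1]=3
Ev 4: PC=1 idx=1 pred=T actual=N -> ctr[1]=2
Ev 5: PC=1 idx=1 pred=T actual=N -> ctr[1]=1
Ev 6: PC=5 idx=2 pred=T actual=T -> ctr[2]=3
Ev 7: PC=5 idx=2 pred=T actual=N -> ctr[2]=2
Ev 8: PC=1 idx=1 pred=N actual=T -> ctr[1]=2
Ev 9: PC=5 idx=2 pred=T actual=T -> ctr[2]=3
Ev 10: PC=5 idx=2 pred=T actual=N -> ctr[2]=2

Answer: 3 2 2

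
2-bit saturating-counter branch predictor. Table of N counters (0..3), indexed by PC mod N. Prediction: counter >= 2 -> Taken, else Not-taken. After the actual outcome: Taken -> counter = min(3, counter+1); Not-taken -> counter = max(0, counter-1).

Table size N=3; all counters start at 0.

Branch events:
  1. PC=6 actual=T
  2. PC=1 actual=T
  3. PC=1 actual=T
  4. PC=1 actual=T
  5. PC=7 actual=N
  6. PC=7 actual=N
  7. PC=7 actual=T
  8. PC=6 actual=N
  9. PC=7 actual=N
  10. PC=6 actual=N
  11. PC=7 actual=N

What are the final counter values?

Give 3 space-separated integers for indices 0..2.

Answer: 0 0 0

Derivation:
Ev 1: PC=6 idx=0 pred=N actual=T -> ctr[0]=1
Ev 2: PC=1 idx=1 pred=N actual=T -> ctr[1]=1
Ev 3: PC=1 idx=1 pred=N actual=T -> ctr[1]=2
Ev 4: PC=1 idx=1 pred=T actual=T -> ctr[1]=3
Ev 5: PC=7 idx=1 pred=T actual=N -> ctr[1]=2
Ev 6: PC=7 idx=1 pred=T actual=N -> ctr[1]=1
Ev 7: PC=7 idx=1 pred=N actual=T -> ctr[1]=2
Ev 8: PC=6 idx=0 pred=N actual=N -> ctr[0]=0
Ev 9: PC=7 idx=1 pred=T actual=N -> ctr[1]=1
Ev 10: PC=6 idx=0 pred=N actual=N -> ctr[0]=0
Ev 11: PC=7 idx=1 pred=N actual=N -> ctr[1]=0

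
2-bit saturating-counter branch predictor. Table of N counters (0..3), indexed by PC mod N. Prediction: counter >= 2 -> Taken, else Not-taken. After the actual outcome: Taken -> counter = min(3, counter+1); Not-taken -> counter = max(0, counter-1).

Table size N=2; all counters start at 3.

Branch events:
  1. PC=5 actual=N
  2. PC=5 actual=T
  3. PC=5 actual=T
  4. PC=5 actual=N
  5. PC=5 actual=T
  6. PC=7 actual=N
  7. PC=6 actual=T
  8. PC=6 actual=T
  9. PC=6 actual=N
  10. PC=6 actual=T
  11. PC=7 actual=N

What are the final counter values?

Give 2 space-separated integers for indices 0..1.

Answer: 3 1

Derivation:
Ev 1: PC=5 idx=1 pred=T actual=N -> ctr[1]=2
Ev 2: PC=5 idx=1 pred=T actual=T -> ctr[1]=3
Ev 3: PC=5 idx=1 pred=T actual=T -> ctr[1]=3
Ev 4: PC=5 idx=1 pred=T actual=N -> ctr[1]=2
Ev 5: PC=5 idx=1 pred=T actual=T -> ctr[1]=3
Ev 6: PC=7 idx=1 pred=T actual=N -> ctr[1]=2
Ev 7: PC=6 idx=0 pred=T actual=T -> ctr[0]=3
Ev 8: PC=6 idx=0 pred=T actual=T -> ctr[0]=3
Ev 9: PC=6 idx=0 pred=T actual=N -> ctr[0]=2
Ev 10: PC=6 idx=0 pred=T actual=T -> ctr[0]=3
Ev 11: PC=7 idx=1 pred=T actual=N -> ctr[1]=1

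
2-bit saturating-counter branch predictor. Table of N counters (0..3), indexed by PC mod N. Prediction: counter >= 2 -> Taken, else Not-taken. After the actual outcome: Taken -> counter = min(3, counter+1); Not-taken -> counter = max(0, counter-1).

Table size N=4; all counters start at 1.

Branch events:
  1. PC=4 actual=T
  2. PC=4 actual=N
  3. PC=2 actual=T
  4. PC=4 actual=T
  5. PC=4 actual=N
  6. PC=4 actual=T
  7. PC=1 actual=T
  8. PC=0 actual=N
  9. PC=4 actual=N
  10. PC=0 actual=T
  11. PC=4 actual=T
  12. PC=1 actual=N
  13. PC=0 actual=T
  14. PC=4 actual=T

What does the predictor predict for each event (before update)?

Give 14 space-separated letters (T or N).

Ev 1: PC=4 idx=0 pred=N actual=T -> ctr[0]=2
Ev 2: PC=4 idx=0 pred=T actual=N -> ctr[0]=1
Ev 3: PC=2 idx=2 pred=N actual=T -> ctr[2]=2
Ev 4: PC=4 idx=0 pred=N actual=T -> ctr[0]=2
Ev 5: PC=4 idx=0 pred=T actual=N -> ctr[0]=1
Ev 6: PC=4 idx=0 pred=N actual=T -> ctr[0]=2
Ev 7: PC=1 idx=1 pred=N actual=T -> ctr[1]=2
Ev 8: PC=0 idx=0 pred=T actual=N -> ctr[0]=1
Ev 9: PC=4 idx=0 pred=N actual=N -> ctr[0]=0
Ev 10: PC=0 idx=0 pred=N actual=T -> ctr[0]=1
Ev 11: PC=4 idx=0 pred=N actual=T -> ctr[0]=2
Ev 12: PC=1 idx=1 pred=T actual=N -> ctr[1]=1
Ev 13: PC=0 idx=0 pred=T actual=T -> ctr[0]=3
Ev 14: PC=4 idx=0 pred=T actual=T -> ctr[0]=3

Answer: N T N N T N N T N N N T T T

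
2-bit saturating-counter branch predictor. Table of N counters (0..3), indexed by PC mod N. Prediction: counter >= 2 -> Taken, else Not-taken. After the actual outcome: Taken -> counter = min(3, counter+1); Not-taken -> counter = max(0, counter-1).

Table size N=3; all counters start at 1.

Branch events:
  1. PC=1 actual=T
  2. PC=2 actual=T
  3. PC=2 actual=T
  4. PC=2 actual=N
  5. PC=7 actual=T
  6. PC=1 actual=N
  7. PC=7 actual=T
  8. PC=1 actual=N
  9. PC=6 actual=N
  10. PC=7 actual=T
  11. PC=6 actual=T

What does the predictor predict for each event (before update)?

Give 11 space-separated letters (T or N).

Ev 1: PC=1 idx=1 pred=N actual=T -> ctr[1]=2
Ev 2: PC=2 idx=2 pred=N actual=T -> ctr[2]=2
Ev 3: PC=2 idx=2 pred=T actual=T -> ctr[2]=3
Ev 4: PC=2 idx=2 pred=T actual=N -> ctr[2]=2
Ev 5: PC=7 idx=1 pred=T actual=T -> ctr[1]=3
Ev 6: PC=1 idx=1 pred=T actual=N -> ctr[1]=2
Ev 7: PC=7 idx=1 pred=T actual=T -> ctr[1]=3
Ev 8: PC=1 idx=1 pred=T actual=N -> ctr[1]=2
Ev 9: PC=6 idx=0 pred=N actual=N -> ctr[0]=0
Ev 10: PC=7 idx=1 pred=T actual=T -> ctr[1]=3
Ev 11: PC=6 idx=0 pred=N actual=T -> ctr[0]=1

Answer: N N T T T T T T N T N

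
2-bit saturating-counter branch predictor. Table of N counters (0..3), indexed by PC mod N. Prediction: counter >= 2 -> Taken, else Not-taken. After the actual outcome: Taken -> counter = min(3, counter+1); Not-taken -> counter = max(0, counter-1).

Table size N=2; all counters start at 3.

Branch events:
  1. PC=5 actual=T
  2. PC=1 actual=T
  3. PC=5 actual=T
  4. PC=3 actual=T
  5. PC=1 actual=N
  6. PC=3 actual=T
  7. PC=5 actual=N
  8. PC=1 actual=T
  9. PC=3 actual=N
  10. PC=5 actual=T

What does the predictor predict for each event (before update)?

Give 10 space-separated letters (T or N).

Ev 1: PC=5 idx=1 pred=T actual=T -> ctr[1]=3
Ev 2: PC=1 idx=1 pred=T actual=T -> ctr[1]=3
Ev 3: PC=5 idx=1 pred=T actual=T -> ctr[1]=3
Ev 4: PC=3 idx=1 pred=T actual=T -> ctr[1]=3
Ev 5: PC=1 idx=1 pred=T actual=N -> ctr[1]=2
Ev 6: PC=3 idx=1 pred=T actual=T -> ctr[1]=3
Ev 7: PC=5 idx=1 pred=T actual=N -> ctr[1]=2
Ev 8: PC=1 idx=1 pred=T actual=T -> ctr[1]=3
Ev 9: PC=3 idx=1 pred=T actual=N -> ctr[1]=2
Ev 10: PC=5 idx=1 pred=T actual=T -> ctr[1]=3

Answer: T T T T T T T T T T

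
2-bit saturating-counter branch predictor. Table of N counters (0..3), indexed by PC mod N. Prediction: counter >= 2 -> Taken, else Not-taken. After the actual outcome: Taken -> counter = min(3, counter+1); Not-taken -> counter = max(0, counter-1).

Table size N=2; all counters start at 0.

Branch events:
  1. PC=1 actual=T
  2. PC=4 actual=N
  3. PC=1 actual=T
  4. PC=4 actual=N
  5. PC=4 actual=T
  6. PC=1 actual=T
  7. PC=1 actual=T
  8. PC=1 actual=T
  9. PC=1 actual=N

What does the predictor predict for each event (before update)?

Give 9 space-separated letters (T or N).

Ev 1: PC=1 idx=1 pred=N actual=T -> ctr[1]=1
Ev 2: PC=4 idx=0 pred=N actual=N -> ctr[0]=0
Ev 3: PC=1 idx=1 pred=N actual=T -> ctr[1]=2
Ev 4: PC=4 idx=0 pred=N actual=N -> ctr[0]=0
Ev 5: PC=4 idx=0 pred=N actual=T -> ctr[0]=1
Ev 6: PC=1 idx=1 pred=T actual=T -> ctr[1]=3
Ev 7: PC=1 idx=1 pred=T actual=T -> ctr[1]=3
Ev 8: PC=1 idx=1 pred=T actual=T -> ctr[1]=3
Ev 9: PC=1 idx=1 pred=T actual=N -> ctr[1]=2

Answer: N N N N N T T T T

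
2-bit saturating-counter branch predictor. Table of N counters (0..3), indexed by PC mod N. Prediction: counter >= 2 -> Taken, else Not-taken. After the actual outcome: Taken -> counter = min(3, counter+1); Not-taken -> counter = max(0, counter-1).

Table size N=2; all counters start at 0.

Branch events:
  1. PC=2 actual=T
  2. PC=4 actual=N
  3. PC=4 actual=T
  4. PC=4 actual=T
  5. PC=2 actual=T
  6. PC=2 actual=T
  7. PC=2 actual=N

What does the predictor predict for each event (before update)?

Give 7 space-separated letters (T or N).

Ev 1: PC=2 idx=0 pred=N actual=T -> ctr[0]=1
Ev 2: PC=4 idx=0 pred=N actual=N -> ctr[0]=0
Ev 3: PC=4 idx=0 pred=N actual=T -> ctr[0]=1
Ev 4: PC=4 idx=0 pred=N actual=T -> ctr[0]=2
Ev 5: PC=2 idx=0 pred=T actual=T -> ctr[0]=3
Ev 6: PC=2 idx=0 pred=T actual=T -> ctr[0]=3
Ev 7: PC=2 idx=0 pred=T actual=N -> ctr[0]=2

Answer: N N N N T T T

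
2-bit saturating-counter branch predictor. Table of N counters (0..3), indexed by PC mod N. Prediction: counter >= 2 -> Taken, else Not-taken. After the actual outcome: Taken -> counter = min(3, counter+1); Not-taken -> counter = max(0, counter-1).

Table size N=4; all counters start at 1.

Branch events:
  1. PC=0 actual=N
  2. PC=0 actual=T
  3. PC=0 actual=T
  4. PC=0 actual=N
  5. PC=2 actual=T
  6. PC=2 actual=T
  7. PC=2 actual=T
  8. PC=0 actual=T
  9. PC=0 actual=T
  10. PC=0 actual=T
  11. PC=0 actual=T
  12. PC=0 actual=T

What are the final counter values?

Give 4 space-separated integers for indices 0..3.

Ev 1: PC=0 idx=0 pred=N actual=N -> ctr[0]=0
Ev 2: PC=0 idx=0 pred=N actual=T -> ctr[0]=1
Ev 3: PC=0 idx=0 pred=N actual=T -> ctr[0]=2
Ev 4: PC=0 idx=0 pred=T actual=N -> ctr[0]=1
Ev 5: PC=2 idx=2 pred=N actual=T -> ctr[2]=2
Ev 6: PC=2 idx=2 pred=T actual=T -> ctr[2]=3
Ev 7: PC=2 idx=2 pred=T actual=T -> ctr[2]=3
Ev 8: PC=0 idx=0 pred=N actual=T -> ctr[0]=2
Ev 9: PC=0 idx=0 pred=T actual=T -> ctr[0]=3
Ev 10: PC=0 idx=0 pred=T actual=T -> ctr[0]=3
Ev 11: PC=0 idx=0 pred=T actual=T -> ctr[0]=3
Ev 12: PC=0 idx=0 pred=T actual=T -> ctr[0]=3

Answer: 3 1 3 1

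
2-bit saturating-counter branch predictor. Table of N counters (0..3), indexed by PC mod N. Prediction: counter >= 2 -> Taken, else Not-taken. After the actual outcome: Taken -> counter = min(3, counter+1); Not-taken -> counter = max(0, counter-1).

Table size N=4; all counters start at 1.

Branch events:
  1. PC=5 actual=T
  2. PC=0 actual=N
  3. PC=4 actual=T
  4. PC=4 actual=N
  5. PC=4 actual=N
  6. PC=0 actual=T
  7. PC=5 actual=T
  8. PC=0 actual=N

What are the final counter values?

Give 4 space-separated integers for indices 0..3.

Ev 1: PC=5 idx=1 pred=N actual=T -> ctr[1]=2
Ev 2: PC=0 idx=0 pred=N actual=N -> ctr[0]=0
Ev 3: PC=4 idx=0 pred=N actual=T -> ctr[0]=1
Ev 4: PC=4 idx=0 pred=N actual=N -> ctr[0]=0
Ev 5: PC=4 idx=0 pred=N actual=N -> ctr[0]=0
Ev 6: PC=0 idx=0 pred=N actual=T -> ctr[0]=1
Ev 7: PC=5 idx=1 pred=T actual=T -> ctr[1]=3
Ev 8: PC=0 idx=0 pred=N actual=N -> ctr[0]=0

Answer: 0 3 1 1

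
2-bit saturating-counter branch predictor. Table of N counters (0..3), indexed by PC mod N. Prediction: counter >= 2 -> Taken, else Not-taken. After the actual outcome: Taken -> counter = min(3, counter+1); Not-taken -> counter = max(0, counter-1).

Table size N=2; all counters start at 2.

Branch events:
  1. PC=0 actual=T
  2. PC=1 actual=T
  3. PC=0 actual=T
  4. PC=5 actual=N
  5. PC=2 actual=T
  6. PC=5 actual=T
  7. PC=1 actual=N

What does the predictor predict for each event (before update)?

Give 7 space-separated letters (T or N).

Ev 1: PC=0 idx=0 pred=T actual=T -> ctr[0]=3
Ev 2: PC=1 idx=1 pred=T actual=T -> ctr[1]=3
Ev 3: PC=0 idx=0 pred=T actual=T -> ctr[0]=3
Ev 4: PC=5 idx=1 pred=T actual=N -> ctr[1]=2
Ev 5: PC=2 idx=0 pred=T actual=T -> ctr[0]=3
Ev 6: PC=5 idx=1 pred=T actual=T -> ctr[1]=3
Ev 7: PC=1 idx=1 pred=T actual=N -> ctr[1]=2

Answer: T T T T T T T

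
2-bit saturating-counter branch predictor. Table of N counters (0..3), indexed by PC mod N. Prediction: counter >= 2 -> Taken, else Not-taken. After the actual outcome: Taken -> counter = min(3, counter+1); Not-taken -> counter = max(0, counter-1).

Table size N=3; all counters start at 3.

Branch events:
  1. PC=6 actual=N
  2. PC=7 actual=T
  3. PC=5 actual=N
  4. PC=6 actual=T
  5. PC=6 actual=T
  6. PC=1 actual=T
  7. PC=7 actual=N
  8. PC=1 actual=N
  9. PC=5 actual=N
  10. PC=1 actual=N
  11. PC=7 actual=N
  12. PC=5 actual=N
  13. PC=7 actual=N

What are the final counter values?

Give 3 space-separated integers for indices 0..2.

Answer: 3 0 0

Derivation:
Ev 1: PC=6 idx=0 pred=T actual=N -> ctr[0]=2
Ev 2: PC=7 idx=1 pred=T actual=T -> ctr[1]=3
Ev 3: PC=5 idx=2 pred=T actual=N -> ctr[2]=2
Ev 4: PC=6 idx=0 pred=T actual=T -> ctr[0]=3
Ev 5: PC=6 idx=0 pred=T actual=T -> ctr[0]=3
Ev 6: PC=1 idx=1 pred=T actual=T -> ctr[1]=3
Ev 7: PC=7 idx=1 pred=T actual=N -> ctr[1]=2
Ev 8: PC=1 idx=1 pred=T actual=N -> ctr[1]=1
Ev 9: PC=5 idx=2 pred=T actual=N -> ctr[2]=1
Ev 10: PC=1 idx=1 pred=N actual=N -> ctr[1]=0
Ev 11: PC=7 idx=1 pred=N actual=N -> ctr[1]=0
Ev 12: PC=5 idx=2 pred=N actual=N -> ctr[2]=0
Ev 13: PC=7 idx=1 pred=N actual=N -> ctr[1]=0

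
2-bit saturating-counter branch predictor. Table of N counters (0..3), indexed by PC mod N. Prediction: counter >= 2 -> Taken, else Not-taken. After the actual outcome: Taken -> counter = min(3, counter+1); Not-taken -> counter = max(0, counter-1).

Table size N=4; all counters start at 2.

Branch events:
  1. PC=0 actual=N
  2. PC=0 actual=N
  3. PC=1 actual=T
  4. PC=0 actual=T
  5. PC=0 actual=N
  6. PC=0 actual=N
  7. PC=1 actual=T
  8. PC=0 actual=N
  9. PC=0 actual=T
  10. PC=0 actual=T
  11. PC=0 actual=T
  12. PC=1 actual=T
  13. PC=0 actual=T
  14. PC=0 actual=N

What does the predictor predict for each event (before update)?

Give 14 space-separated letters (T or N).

Answer: T N T N N N T N N N T T T T

Derivation:
Ev 1: PC=0 idx=0 pred=T actual=N -> ctr[0]=1
Ev 2: PC=0 idx=0 pred=N actual=N -> ctr[0]=0
Ev 3: PC=1 idx=1 pred=T actual=T -> ctr[1]=3
Ev 4: PC=0 idx=0 pred=N actual=T -> ctr[0]=1
Ev 5: PC=0 idx=0 pred=N actual=N -> ctr[0]=0
Ev 6: PC=0 idx=0 pred=N actual=N -> ctr[0]=0
Ev 7: PC=1 idx=1 pred=T actual=T -> ctr[1]=3
Ev 8: PC=0 idx=0 pred=N actual=N -> ctr[0]=0
Ev 9: PC=0 idx=0 pred=N actual=T -> ctr[0]=1
Ev 10: PC=0 idx=0 pred=N actual=T -> ctr[0]=2
Ev 11: PC=0 idx=0 pred=T actual=T -> ctr[0]=3
Ev 12: PC=1 idx=1 pred=T actual=T -> ctr[1]=3
Ev 13: PC=0 idx=0 pred=T actual=T -> ctr[0]=3
Ev 14: PC=0 idx=0 pred=T actual=N -> ctr[0]=2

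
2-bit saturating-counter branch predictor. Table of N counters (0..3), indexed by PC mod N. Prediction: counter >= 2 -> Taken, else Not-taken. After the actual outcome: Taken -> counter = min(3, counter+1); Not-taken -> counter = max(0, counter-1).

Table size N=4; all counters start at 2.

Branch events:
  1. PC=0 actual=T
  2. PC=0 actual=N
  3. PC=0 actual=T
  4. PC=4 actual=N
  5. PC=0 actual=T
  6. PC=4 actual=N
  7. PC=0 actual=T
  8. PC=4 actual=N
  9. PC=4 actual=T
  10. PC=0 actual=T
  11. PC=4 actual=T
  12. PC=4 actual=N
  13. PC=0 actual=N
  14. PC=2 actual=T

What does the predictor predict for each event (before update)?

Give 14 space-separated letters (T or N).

Ev 1: PC=0 idx=0 pred=T actual=T -> ctr[0]=3
Ev 2: PC=0 idx=0 pred=T actual=N -> ctr[0]=2
Ev 3: PC=0 idx=0 pred=T actual=T -> ctr[0]=3
Ev 4: PC=4 idx=0 pred=T actual=N -> ctr[0]=2
Ev 5: PC=0 idx=0 pred=T actual=T -> ctr[0]=3
Ev 6: PC=4 idx=0 pred=T actual=N -> ctr[0]=2
Ev 7: PC=0 idx=0 pred=T actual=T -> ctr[0]=3
Ev 8: PC=4 idx=0 pred=T actual=N -> ctr[0]=2
Ev 9: PC=4 idx=0 pred=T actual=T -> ctr[0]=3
Ev 10: PC=0 idx=0 pred=T actual=T -> ctr[0]=3
Ev 11: PC=4 idx=0 pred=T actual=T -> ctr[0]=3
Ev 12: PC=4 idx=0 pred=T actual=N -> ctr[0]=2
Ev 13: PC=0 idx=0 pred=T actual=N -> ctr[0]=1
Ev 14: PC=2 idx=2 pred=T actual=T -> ctr[2]=3

Answer: T T T T T T T T T T T T T T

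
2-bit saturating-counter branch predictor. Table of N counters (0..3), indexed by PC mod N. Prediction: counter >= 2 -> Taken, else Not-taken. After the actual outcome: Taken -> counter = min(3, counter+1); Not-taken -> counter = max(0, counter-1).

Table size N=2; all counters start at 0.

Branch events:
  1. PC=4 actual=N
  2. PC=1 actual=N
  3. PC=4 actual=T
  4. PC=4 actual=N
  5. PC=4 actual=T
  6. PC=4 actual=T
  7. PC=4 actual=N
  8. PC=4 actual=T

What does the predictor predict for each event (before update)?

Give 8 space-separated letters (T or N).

Answer: N N N N N N T N

Derivation:
Ev 1: PC=4 idx=0 pred=N actual=N -> ctr[0]=0
Ev 2: PC=1 idx=1 pred=N actual=N -> ctr[1]=0
Ev 3: PC=4 idx=0 pred=N actual=T -> ctr[0]=1
Ev 4: PC=4 idx=0 pred=N actual=N -> ctr[0]=0
Ev 5: PC=4 idx=0 pred=N actual=T -> ctr[0]=1
Ev 6: PC=4 idx=0 pred=N actual=T -> ctr[0]=2
Ev 7: PC=4 idx=0 pred=T actual=N -> ctr[0]=1
Ev 8: PC=4 idx=0 pred=N actual=T -> ctr[0]=2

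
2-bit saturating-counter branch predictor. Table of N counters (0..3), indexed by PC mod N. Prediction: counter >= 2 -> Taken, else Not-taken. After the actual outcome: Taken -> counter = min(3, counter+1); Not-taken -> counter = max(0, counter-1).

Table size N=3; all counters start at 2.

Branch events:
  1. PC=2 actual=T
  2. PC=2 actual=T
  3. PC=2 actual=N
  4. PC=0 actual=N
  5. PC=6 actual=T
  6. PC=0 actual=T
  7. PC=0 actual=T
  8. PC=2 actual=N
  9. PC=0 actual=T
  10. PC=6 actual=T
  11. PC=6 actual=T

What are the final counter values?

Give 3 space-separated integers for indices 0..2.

Answer: 3 2 1

Derivation:
Ev 1: PC=2 idx=2 pred=T actual=T -> ctr[2]=3
Ev 2: PC=2 idx=2 pred=T actual=T -> ctr[2]=3
Ev 3: PC=2 idx=2 pred=T actual=N -> ctr[2]=2
Ev 4: PC=0 idx=0 pred=T actual=N -> ctr[0]=1
Ev 5: PC=6 idx=0 pred=N actual=T -> ctr[0]=2
Ev 6: PC=0 idx=0 pred=T actual=T -> ctr[0]=3
Ev 7: PC=0 idx=0 pred=T actual=T -> ctr[0]=3
Ev 8: PC=2 idx=2 pred=T actual=N -> ctr[2]=1
Ev 9: PC=0 idx=0 pred=T actual=T -> ctr[0]=3
Ev 10: PC=6 idx=0 pred=T actual=T -> ctr[0]=3
Ev 11: PC=6 idx=0 pred=T actual=T -> ctr[0]=3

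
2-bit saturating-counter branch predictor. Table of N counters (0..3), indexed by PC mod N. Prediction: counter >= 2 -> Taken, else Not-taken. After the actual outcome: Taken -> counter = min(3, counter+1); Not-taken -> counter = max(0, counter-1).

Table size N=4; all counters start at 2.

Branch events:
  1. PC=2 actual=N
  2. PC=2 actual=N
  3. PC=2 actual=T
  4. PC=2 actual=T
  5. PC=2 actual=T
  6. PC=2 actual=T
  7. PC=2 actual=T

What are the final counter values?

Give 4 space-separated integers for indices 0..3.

Ev 1: PC=2 idx=2 pred=T actual=N -> ctr[2]=1
Ev 2: PC=2 idx=2 pred=N actual=N -> ctr[2]=0
Ev 3: PC=2 idx=2 pred=N actual=T -> ctr[2]=1
Ev 4: PC=2 idx=2 pred=N actual=T -> ctr[2]=2
Ev 5: PC=2 idx=2 pred=T actual=T -> ctr[2]=3
Ev 6: PC=2 idx=2 pred=T actual=T -> ctr[2]=3
Ev 7: PC=2 idx=2 pred=T actual=T -> ctr[2]=3

Answer: 2 2 3 2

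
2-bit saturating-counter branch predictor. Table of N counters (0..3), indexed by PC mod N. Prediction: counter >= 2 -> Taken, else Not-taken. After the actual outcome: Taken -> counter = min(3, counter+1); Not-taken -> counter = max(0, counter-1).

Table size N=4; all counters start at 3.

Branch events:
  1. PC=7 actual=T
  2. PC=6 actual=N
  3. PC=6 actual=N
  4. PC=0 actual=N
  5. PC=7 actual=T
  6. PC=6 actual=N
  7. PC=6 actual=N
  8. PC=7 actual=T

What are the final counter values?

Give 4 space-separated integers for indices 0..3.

Answer: 2 3 0 3

Derivation:
Ev 1: PC=7 idx=3 pred=T actual=T -> ctr[3]=3
Ev 2: PC=6 idx=2 pred=T actual=N -> ctr[2]=2
Ev 3: PC=6 idx=2 pred=T actual=N -> ctr[2]=1
Ev 4: PC=0 idx=0 pred=T actual=N -> ctr[0]=2
Ev 5: PC=7 idx=3 pred=T actual=T -> ctr[3]=3
Ev 6: PC=6 idx=2 pred=N actual=N -> ctr[2]=0
Ev 7: PC=6 idx=2 pred=N actual=N -> ctr[2]=0
Ev 8: PC=7 idx=3 pred=T actual=T -> ctr[3]=3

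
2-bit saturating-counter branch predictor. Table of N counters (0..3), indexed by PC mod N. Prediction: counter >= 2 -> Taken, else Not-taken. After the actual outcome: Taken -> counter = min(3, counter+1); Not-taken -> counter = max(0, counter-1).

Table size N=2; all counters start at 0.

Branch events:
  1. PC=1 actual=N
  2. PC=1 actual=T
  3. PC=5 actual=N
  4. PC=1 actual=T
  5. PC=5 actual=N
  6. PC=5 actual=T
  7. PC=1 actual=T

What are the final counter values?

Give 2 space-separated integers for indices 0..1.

Ev 1: PC=1 idx=1 pred=N actual=N -> ctr[1]=0
Ev 2: PC=1 idx=1 pred=N actual=T -> ctr[1]=1
Ev 3: PC=5 idx=1 pred=N actual=N -> ctr[1]=0
Ev 4: PC=1 idx=1 pred=N actual=T -> ctr[1]=1
Ev 5: PC=5 idx=1 pred=N actual=N -> ctr[1]=0
Ev 6: PC=5 idx=1 pred=N actual=T -> ctr[1]=1
Ev 7: PC=1 idx=1 pred=N actual=T -> ctr[1]=2

Answer: 0 2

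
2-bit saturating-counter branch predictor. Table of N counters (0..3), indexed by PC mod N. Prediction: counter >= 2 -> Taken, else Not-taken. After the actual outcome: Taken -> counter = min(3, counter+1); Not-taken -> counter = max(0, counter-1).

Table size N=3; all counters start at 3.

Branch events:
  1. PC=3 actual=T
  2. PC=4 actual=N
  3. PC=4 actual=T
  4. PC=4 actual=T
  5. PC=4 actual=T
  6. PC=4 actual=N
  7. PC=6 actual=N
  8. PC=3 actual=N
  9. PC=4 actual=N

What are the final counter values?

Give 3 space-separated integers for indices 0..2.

Answer: 1 1 3

Derivation:
Ev 1: PC=3 idx=0 pred=T actual=T -> ctr[0]=3
Ev 2: PC=4 idx=1 pred=T actual=N -> ctr[1]=2
Ev 3: PC=4 idx=1 pred=T actual=T -> ctr[1]=3
Ev 4: PC=4 idx=1 pred=T actual=T -> ctr[1]=3
Ev 5: PC=4 idx=1 pred=T actual=T -> ctr[1]=3
Ev 6: PC=4 idx=1 pred=T actual=N -> ctr[1]=2
Ev 7: PC=6 idx=0 pred=T actual=N -> ctr[0]=2
Ev 8: PC=3 idx=0 pred=T actual=N -> ctr[0]=1
Ev 9: PC=4 idx=1 pred=T actual=N -> ctr[1]=1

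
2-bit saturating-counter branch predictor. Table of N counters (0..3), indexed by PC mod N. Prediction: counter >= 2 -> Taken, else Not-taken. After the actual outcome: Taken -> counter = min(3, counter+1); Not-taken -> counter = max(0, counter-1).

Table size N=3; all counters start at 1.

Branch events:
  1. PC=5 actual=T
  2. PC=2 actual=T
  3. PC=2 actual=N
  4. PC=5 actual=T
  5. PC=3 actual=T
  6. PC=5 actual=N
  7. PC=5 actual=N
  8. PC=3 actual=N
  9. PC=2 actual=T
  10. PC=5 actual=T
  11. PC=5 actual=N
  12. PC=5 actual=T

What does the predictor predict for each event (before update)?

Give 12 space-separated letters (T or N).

Ev 1: PC=5 idx=2 pred=N actual=T -> ctr[2]=2
Ev 2: PC=2 idx=2 pred=T actual=T -> ctr[2]=3
Ev 3: PC=2 idx=2 pred=T actual=N -> ctr[2]=2
Ev 4: PC=5 idx=2 pred=T actual=T -> ctr[2]=3
Ev 5: PC=3 idx=0 pred=N actual=T -> ctr[0]=2
Ev 6: PC=5 idx=2 pred=T actual=N -> ctr[2]=2
Ev 7: PC=5 idx=2 pred=T actual=N -> ctr[2]=1
Ev 8: PC=3 idx=0 pred=T actual=N -> ctr[0]=1
Ev 9: PC=2 idx=2 pred=N actual=T -> ctr[2]=2
Ev 10: PC=5 idx=2 pred=T actual=T -> ctr[2]=3
Ev 11: PC=5 idx=2 pred=T actual=N -> ctr[2]=2
Ev 12: PC=5 idx=2 pred=T actual=T -> ctr[2]=3

Answer: N T T T N T T T N T T T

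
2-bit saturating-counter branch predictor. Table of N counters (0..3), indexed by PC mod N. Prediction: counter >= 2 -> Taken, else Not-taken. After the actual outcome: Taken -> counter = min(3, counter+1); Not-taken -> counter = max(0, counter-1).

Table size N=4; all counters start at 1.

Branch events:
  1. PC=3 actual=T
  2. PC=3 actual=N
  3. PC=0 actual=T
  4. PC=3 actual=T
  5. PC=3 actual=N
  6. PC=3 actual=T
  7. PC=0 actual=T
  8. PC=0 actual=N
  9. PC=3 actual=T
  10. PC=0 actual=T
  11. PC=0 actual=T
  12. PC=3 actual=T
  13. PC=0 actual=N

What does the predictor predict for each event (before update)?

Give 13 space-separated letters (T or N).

Answer: N T N N T N T T T T T T T

Derivation:
Ev 1: PC=3 idx=3 pred=N actual=T -> ctr[3]=2
Ev 2: PC=3 idx=3 pred=T actual=N -> ctr[3]=1
Ev 3: PC=0 idx=0 pred=N actual=T -> ctr[0]=2
Ev 4: PC=3 idx=3 pred=N actual=T -> ctr[3]=2
Ev 5: PC=3 idx=3 pred=T actual=N -> ctr[3]=1
Ev 6: PC=3 idx=3 pred=N actual=T -> ctr[3]=2
Ev 7: PC=0 idx=0 pred=T actual=T -> ctr[0]=3
Ev 8: PC=0 idx=0 pred=T actual=N -> ctr[0]=2
Ev 9: PC=3 idx=3 pred=T actual=T -> ctr[3]=3
Ev 10: PC=0 idx=0 pred=T actual=T -> ctr[0]=3
Ev 11: PC=0 idx=0 pred=T actual=T -> ctr[0]=3
Ev 12: PC=3 idx=3 pred=T actual=T -> ctr[3]=3
Ev 13: PC=0 idx=0 pred=T actual=N -> ctr[0]=2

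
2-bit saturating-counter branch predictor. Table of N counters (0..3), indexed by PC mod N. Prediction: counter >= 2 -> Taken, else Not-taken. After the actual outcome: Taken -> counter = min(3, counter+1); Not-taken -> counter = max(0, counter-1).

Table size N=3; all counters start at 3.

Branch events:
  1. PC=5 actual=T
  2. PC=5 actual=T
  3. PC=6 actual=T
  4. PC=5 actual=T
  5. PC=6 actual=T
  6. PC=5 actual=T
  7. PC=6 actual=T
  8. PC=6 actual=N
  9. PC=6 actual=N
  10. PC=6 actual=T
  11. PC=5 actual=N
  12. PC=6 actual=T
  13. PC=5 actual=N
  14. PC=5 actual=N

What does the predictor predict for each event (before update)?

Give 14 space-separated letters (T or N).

Answer: T T T T T T T T T N T T T N

Derivation:
Ev 1: PC=5 idx=2 pred=T actual=T -> ctr[2]=3
Ev 2: PC=5 idx=2 pred=T actual=T -> ctr[2]=3
Ev 3: PC=6 idx=0 pred=T actual=T -> ctr[0]=3
Ev 4: PC=5 idx=2 pred=T actual=T -> ctr[2]=3
Ev 5: PC=6 idx=0 pred=T actual=T -> ctr[0]=3
Ev 6: PC=5 idx=2 pred=T actual=T -> ctr[2]=3
Ev 7: PC=6 idx=0 pred=T actual=T -> ctr[0]=3
Ev 8: PC=6 idx=0 pred=T actual=N -> ctr[0]=2
Ev 9: PC=6 idx=0 pred=T actual=N -> ctr[0]=1
Ev 10: PC=6 idx=0 pred=N actual=T -> ctr[0]=2
Ev 11: PC=5 idx=2 pred=T actual=N -> ctr[2]=2
Ev 12: PC=6 idx=0 pred=T actual=T -> ctr[0]=3
Ev 13: PC=5 idx=2 pred=T actual=N -> ctr[2]=1
Ev 14: PC=5 idx=2 pred=N actual=N -> ctr[2]=0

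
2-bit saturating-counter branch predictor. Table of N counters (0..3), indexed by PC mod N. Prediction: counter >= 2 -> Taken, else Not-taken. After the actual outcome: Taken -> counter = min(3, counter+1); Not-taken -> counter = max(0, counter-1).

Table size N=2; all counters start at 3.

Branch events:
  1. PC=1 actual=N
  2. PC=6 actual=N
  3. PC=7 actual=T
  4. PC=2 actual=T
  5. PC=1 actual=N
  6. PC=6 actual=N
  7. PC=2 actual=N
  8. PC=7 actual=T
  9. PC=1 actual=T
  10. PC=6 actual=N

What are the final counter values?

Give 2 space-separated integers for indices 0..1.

Ev 1: PC=1 idx=1 pred=T actual=N -> ctr[1]=2
Ev 2: PC=6 idx=0 pred=T actual=N -> ctr[0]=2
Ev 3: PC=7 idx=1 pred=T actual=T -> ctr[1]=3
Ev 4: PC=2 idx=0 pred=T actual=T -> ctr[0]=3
Ev 5: PC=1 idx=1 pred=T actual=N -> ctr[1]=2
Ev 6: PC=6 idx=0 pred=T actual=N -> ctr[0]=2
Ev 7: PC=2 idx=0 pred=T actual=N -> ctr[0]=1
Ev 8: PC=7 idx=1 pred=T actual=T -> ctr[1]=3
Ev 9: PC=1 idx=1 pred=T actual=T -> ctr[1]=3
Ev 10: PC=6 idx=0 pred=N actual=N -> ctr[0]=0

Answer: 0 3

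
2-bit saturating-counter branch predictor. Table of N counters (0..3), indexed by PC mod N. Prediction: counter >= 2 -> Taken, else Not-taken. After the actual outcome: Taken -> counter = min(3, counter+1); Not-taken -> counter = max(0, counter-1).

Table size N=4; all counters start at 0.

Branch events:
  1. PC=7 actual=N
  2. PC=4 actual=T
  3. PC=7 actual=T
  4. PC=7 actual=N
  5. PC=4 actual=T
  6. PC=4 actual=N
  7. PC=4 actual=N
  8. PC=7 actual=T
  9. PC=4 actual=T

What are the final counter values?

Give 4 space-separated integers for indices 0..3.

Answer: 1 0 0 1

Derivation:
Ev 1: PC=7 idx=3 pred=N actual=N -> ctr[3]=0
Ev 2: PC=4 idx=0 pred=N actual=T -> ctr[0]=1
Ev 3: PC=7 idx=3 pred=N actual=T -> ctr[3]=1
Ev 4: PC=7 idx=3 pred=N actual=N -> ctr[3]=0
Ev 5: PC=4 idx=0 pred=N actual=T -> ctr[0]=2
Ev 6: PC=4 idx=0 pred=T actual=N -> ctr[0]=1
Ev 7: PC=4 idx=0 pred=N actual=N -> ctr[0]=0
Ev 8: PC=7 idx=3 pred=N actual=T -> ctr[3]=1
Ev 9: PC=4 idx=0 pred=N actual=T -> ctr[0]=1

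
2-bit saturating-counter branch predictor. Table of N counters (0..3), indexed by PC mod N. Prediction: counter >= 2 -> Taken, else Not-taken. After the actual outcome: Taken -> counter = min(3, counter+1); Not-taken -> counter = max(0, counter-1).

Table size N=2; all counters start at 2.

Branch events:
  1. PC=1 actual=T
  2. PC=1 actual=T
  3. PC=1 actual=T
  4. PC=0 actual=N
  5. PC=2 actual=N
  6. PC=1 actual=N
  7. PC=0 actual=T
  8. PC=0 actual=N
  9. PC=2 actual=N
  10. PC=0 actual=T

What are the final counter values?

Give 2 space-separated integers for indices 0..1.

Answer: 1 2

Derivation:
Ev 1: PC=1 idx=1 pred=T actual=T -> ctr[1]=3
Ev 2: PC=1 idx=1 pred=T actual=T -> ctr[1]=3
Ev 3: PC=1 idx=1 pred=T actual=T -> ctr[1]=3
Ev 4: PC=0 idx=0 pred=T actual=N -> ctr[0]=1
Ev 5: PC=2 idx=0 pred=N actual=N -> ctr[0]=0
Ev 6: PC=1 idx=1 pred=T actual=N -> ctr[1]=2
Ev 7: PC=0 idx=0 pred=N actual=T -> ctr[0]=1
Ev 8: PC=0 idx=0 pred=N actual=N -> ctr[0]=0
Ev 9: PC=2 idx=0 pred=N actual=N -> ctr[0]=0
Ev 10: PC=0 idx=0 pred=N actual=T -> ctr[0]=1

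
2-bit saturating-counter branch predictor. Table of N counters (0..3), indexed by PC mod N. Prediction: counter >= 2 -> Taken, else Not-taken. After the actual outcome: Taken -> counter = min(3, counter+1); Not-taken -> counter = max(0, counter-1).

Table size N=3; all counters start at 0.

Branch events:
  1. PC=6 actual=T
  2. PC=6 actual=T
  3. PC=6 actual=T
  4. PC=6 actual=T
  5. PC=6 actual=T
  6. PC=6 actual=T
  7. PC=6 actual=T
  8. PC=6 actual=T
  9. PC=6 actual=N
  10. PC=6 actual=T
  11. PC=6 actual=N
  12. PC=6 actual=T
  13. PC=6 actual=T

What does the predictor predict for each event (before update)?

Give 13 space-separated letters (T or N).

Ev 1: PC=6 idx=0 pred=N actual=T -> ctr[0]=1
Ev 2: PC=6 idx=0 pred=N actual=T -> ctr[0]=2
Ev 3: PC=6 idx=0 pred=T actual=T -> ctr[0]=3
Ev 4: PC=6 idx=0 pred=T actual=T -> ctr[0]=3
Ev 5: PC=6 idx=0 pred=T actual=T -> ctr[0]=3
Ev 6: PC=6 idx=0 pred=T actual=T -> ctr[0]=3
Ev 7: PC=6 idx=0 pred=T actual=T -> ctr[0]=3
Ev 8: PC=6 idx=0 pred=T actual=T -> ctr[0]=3
Ev 9: PC=6 idx=0 pred=T actual=N -> ctr[0]=2
Ev 10: PC=6 idx=0 pred=T actual=T -> ctr[0]=3
Ev 11: PC=6 idx=0 pred=T actual=N -> ctr[0]=2
Ev 12: PC=6 idx=0 pred=T actual=T -> ctr[0]=3
Ev 13: PC=6 idx=0 pred=T actual=T -> ctr[0]=3

Answer: N N T T T T T T T T T T T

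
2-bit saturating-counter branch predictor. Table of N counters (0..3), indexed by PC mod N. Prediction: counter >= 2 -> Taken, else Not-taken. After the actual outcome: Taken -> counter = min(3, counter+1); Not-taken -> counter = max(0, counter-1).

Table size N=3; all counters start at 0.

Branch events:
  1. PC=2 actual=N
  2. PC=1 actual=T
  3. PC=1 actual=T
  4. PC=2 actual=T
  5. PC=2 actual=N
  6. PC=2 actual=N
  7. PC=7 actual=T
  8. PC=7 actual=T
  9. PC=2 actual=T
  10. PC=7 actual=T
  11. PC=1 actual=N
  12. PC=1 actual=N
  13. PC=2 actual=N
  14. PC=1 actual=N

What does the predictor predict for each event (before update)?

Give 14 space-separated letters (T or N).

Ev 1: PC=2 idx=2 pred=N actual=N -> ctr[2]=0
Ev 2: PC=1 idx=1 pred=N actual=T -> ctr[1]=1
Ev 3: PC=1 idx=1 pred=N actual=T -> ctr[1]=2
Ev 4: PC=2 idx=2 pred=N actual=T -> ctr[2]=1
Ev 5: PC=2 idx=2 pred=N actual=N -> ctr[2]=0
Ev 6: PC=2 idx=2 pred=N actual=N -> ctr[2]=0
Ev 7: PC=7 idx=1 pred=T actual=T -> ctr[1]=3
Ev 8: PC=7 idx=1 pred=T actual=T -> ctr[1]=3
Ev 9: PC=2 idx=2 pred=N actual=T -> ctr[2]=1
Ev 10: PC=7 idx=1 pred=T actual=T -> ctr[1]=3
Ev 11: PC=1 idx=1 pred=T actual=N -> ctr[1]=2
Ev 12: PC=1 idx=1 pred=T actual=N -> ctr[1]=1
Ev 13: PC=2 idx=2 pred=N actual=N -> ctr[2]=0
Ev 14: PC=1 idx=1 pred=N actual=N -> ctr[1]=0

Answer: N N N N N N T T N T T T N N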